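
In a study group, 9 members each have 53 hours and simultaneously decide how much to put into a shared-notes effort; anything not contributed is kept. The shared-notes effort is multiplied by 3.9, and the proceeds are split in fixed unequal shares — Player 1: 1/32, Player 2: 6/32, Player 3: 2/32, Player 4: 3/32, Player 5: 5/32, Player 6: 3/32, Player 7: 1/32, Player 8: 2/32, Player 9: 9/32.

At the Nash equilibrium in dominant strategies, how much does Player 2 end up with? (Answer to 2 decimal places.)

For player j, contributing a unit is worthwhile iff 3.9 × (j's share) ≥ 1, i.e. iff j's share is at least 0.2564.
The only share above 0.2564 is Player 9's 9/32, contributing 53; the remaining 8 contribute 0. Total contributed: 53.
Player 2 keeps 53 and receives 3.9 × 53 × 6/32 = 38.76 from the shared-notes effort, for a payoff of 91.76.

91.76 hours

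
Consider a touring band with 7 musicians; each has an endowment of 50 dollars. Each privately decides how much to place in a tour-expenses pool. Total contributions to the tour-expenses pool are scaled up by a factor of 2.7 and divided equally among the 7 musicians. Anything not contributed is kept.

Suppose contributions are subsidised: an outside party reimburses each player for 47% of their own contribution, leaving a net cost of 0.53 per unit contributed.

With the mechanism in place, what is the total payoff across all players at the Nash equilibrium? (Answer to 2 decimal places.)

The effective private return is (2.7/7) / 0.53 = 0.7278, which is still under 1, so the mechanism doesn't change anyone's dominant strategy: zero contribution.
At the Nash equilibrium no one contributes; group total payoff = 7 × 50 = 350.

350.00 dollars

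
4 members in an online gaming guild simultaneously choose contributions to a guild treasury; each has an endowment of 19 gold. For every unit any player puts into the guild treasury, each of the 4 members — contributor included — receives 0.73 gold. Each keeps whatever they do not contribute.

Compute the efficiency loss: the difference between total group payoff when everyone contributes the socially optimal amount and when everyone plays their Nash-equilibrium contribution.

145.92 gold

The private return per contributed unit is 0.73 < 1, so contributing 0 is dominant for every player. At the Nash equilibrium everyone keeps their 19, and the group total is 4 × 19 = 76.
Each contributed unit returns 2.920 to the group as a whole (0.73 to each of 4 players), which exceeds 1, so the social optimum is full contribution: group total = 2.920 × 76 = 221.92.
Efficiency loss = 221.92 − 76 = 145.92.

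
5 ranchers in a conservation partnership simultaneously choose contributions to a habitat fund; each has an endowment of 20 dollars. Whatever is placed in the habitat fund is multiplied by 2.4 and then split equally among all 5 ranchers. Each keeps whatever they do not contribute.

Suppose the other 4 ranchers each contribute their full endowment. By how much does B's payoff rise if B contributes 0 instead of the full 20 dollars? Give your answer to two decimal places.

Switching from a contribution of 20 to 0 lets B keep an extra 20 dollars, but lowers the habitat fund by 20, which costs B their own share of that drop: 2.4/5 × 20 = 9.60.
Net gain = 20 − 9.60 = 10.40. The private return per contributed unit (0.4800) is below 1, so free-riding is indeed the best response regardless of what the others do.

10.40 dollars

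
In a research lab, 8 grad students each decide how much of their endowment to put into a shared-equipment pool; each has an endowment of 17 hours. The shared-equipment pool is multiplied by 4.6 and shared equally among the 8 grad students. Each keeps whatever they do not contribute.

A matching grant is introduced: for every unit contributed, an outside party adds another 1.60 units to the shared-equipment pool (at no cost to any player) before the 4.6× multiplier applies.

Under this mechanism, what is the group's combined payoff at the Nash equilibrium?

1626.56 hours

Under the mechanism each unit contributed yields 4.6 × 2.60 / 8 = 1.4950 back to its contributor per unit of net cost, which exceeds 1, making full contribution the dominant choice for everyone.
At the Nash equilibrium everyone contributes 17. Group total payoff = 4.6 × 2.60 × 136 = 1626.56.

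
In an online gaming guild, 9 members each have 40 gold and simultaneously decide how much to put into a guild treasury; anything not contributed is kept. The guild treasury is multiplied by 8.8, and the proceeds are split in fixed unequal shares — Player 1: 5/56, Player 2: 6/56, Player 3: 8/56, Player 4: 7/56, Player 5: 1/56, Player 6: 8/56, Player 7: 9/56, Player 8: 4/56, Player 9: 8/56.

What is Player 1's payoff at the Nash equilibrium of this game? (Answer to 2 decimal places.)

A player with share s gets back 8.8·s per unit contributed, so full contribution is dominant for anyone with s > 1/8.8 = 0.1136 and zero contribution is dominant for anyone below.
The shares above 0.1136 belong to Player 3, Player 4, Player 6, Player 7 and Player 9, contributing 40 each; the remaining 4 contribute 0. Total contributed: 200.
Player 1 keeps 40 and receives 8.8 × 200 × 5/56 = 157.14 from the guild treasury, for a payoff of 197.14.

197.14 gold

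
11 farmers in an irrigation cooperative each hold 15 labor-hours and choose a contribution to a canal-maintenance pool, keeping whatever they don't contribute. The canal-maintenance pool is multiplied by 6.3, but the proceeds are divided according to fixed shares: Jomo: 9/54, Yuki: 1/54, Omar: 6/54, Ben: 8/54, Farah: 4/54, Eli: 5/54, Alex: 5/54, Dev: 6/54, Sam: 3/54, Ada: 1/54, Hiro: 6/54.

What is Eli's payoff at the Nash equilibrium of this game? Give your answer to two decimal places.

A player with share s gets back 6.3·s per unit contributed, so full contribution is dominant for anyone with s > 1/6.3 = 0.1587 and zero contribution is dominant for anyone below.
Only Jomo (9/54) clears that bar, contributing 15; the remaining 10 contribute 0. Total contributed: 15.
Eli keeps 15 and receives 6.3 × 15 × 5/54 = 8.75 from the canal-maintenance pool, for a payoff of 23.75.

23.75 labor-hours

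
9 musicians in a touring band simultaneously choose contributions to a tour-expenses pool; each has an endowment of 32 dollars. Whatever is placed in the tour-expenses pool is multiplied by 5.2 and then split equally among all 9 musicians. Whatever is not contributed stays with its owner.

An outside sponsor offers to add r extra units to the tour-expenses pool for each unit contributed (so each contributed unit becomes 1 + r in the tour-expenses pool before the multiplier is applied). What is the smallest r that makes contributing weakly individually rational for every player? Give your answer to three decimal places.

With matching at rate r, one contributed unit becomes (1 + r) in the tour-expenses pool and returns 5.2 × (1 + r) / 9 to the contributor.
Setting this equal to 1: 1 + r = 9/5.2 = 1.7308.
So the minimum matching rate is r = 1.7308 − 1 = 0.731.

0.731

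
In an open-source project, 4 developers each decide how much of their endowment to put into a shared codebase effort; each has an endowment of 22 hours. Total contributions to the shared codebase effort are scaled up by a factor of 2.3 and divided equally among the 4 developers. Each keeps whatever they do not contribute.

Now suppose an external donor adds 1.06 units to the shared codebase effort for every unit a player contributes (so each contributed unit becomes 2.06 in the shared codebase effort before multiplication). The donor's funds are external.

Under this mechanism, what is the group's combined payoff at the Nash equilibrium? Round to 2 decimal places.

The effective private return per unit is now 2.3 × 2.06 / 4 = 1.1845 > 1, so every player's dominant strategy flips to full contribution.
So the Nash equilibrium is full contribution by all 4; the group earns 2.3 × 2.06 × 88 = 416.94.

416.94 hours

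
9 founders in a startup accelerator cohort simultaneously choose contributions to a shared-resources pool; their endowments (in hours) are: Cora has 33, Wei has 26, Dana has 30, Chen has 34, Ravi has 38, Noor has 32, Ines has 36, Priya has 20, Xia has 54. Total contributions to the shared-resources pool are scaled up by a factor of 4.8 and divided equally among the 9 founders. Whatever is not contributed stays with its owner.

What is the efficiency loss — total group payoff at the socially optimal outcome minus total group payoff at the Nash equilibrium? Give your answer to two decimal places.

The private return per contributed unit is 4.8/9 = 0.5333 < 1 for every player regardless of endowment, so the Nash equilibrium is zero contribution and the group total is Σ E_j = 33 + 26 + 30 + 34 + 38 + 32 + 36 + 20 + 54 = 303.
Each contributed unit returns 4.800 to the group, so the social optimum is full contribution by everyone: group total = 4.800 × 303 = 1454.40.
Efficiency loss = (4.800 − 1) × 303 = 1151.40.

1151.40 hours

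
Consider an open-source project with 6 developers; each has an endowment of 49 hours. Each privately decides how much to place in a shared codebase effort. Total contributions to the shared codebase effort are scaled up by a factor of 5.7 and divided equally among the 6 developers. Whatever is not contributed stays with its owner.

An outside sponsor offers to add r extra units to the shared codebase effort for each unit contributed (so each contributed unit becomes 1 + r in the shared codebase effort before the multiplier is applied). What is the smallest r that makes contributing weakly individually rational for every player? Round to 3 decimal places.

With matching at rate r, one contributed unit becomes (1 + r) in the shared codebase effort and returns 5.7 × (1 + r) / 6 to the contributor.
Setting this equal to 1: 1 + r = 6/5.7 = 1.0526.
So the minimum matching rate is r = 1.0526 − 1 = 0.053.

0.053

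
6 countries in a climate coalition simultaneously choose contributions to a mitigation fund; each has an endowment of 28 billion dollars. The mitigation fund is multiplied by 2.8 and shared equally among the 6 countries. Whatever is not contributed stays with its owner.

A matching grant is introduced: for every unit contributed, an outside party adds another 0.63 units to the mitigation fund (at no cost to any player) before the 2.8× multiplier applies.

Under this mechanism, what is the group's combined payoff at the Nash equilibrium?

168.00 billion dollars

With the mechanism, a contributed unit returns 2.8 × 1.63 / 6 = 0.7607 per unit of net cost — still below 1 — so contributing 0 remains dominant for every player.
At the Nash equilibrium no one contributes; group total payoff = 6 × 28 = 168.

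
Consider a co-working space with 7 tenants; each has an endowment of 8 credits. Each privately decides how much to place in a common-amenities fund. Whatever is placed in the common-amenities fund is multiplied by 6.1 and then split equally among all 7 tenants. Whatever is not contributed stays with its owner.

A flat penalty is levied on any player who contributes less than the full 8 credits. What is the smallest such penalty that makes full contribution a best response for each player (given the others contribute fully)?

Given the others contribute fully, the best deviation is to contribute 0 (any partial contribution still incurs the fine and gives up units whose private return 0.8714 is below 1).
Deviating from 8 to 0 saves 8 credits but forfeits the deviator's share of the drop in the common-amenities fund: 6.1/7 × 8 = 6.97.
So the deviation gain is 8 − 6.97 = 1.03, and the fine must be at least 1.03 credits to wipe it out.

1.03 credits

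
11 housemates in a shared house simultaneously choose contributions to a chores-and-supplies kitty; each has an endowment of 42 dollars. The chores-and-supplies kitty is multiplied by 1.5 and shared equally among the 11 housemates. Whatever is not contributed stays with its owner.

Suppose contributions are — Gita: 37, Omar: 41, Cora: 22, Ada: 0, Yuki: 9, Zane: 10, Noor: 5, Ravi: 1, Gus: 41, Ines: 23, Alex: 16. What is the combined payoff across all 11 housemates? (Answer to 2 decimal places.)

Total contributed: 37 + 41 + 22 + 0 + 9 + 10 + 5 + 1 + 41 + 23 + 16 = 205; total kept: 11 × 42 − 205 = 257.
The chores-and-supplies kitty pays out 1.5 × 205 = 307.50 in aggregate.
Group total = 257 + 307.50 = 564.50.

564.50 dollars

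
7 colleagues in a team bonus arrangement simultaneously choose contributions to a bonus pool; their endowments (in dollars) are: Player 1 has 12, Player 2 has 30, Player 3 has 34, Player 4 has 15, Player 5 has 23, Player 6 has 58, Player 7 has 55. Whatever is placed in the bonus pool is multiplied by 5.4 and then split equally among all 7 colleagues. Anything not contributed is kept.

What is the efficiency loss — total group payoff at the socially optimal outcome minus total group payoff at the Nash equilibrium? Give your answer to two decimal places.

998.80 dollars

The private return per contributed unit is 5.4/7 = 0.7714 < 1 for every player regardless of endowment, so the Nash equilibrium is zero contribution and the group total is Σ E_j = 12 + 30 + 34 + 15 + 23 + 58 + 55 = 227.
Each contributed unit returns 5.400 to the group, so the social optimum is full contribution by everyone: group total = 5.400 × 227 = 1225.80.
Efficiency loss = (5.400 − 1) × 227 = 998.80.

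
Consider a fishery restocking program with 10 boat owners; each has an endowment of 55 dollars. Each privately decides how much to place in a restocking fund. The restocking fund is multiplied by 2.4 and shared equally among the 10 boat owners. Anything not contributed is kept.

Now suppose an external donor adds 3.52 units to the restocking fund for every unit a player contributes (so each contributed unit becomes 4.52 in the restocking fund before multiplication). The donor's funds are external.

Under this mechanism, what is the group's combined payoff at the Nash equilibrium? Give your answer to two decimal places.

With the mechanism, a contributed unit returns 2.4 × 4.52 / 10 = 1.0848 per unit of net cost to the contributor — now above 1 — so contributing fully is weakly dominant for every player.
At the Nash equilibrium everyone contributes 55. Group total payoff = 2.4 × 4.52 × 550 = 5966.40.

5966.40 dollars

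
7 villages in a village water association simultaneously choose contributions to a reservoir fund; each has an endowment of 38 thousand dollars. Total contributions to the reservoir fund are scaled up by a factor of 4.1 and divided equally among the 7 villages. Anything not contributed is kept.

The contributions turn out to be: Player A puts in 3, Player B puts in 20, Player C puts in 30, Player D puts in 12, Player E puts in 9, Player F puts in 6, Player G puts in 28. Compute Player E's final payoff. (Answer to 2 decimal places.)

Total contributed: 3 + 20 + 30 + 12 + 9 + 6 + 28 = 108.
Each receives 4.1 × 108 / 7 = 63.26 from the reservoir fund.
Player E keeps 38 − 9 = 29, so Player E's payoff is 29 + 63.26 = 92.26.

92.26 thousand dollars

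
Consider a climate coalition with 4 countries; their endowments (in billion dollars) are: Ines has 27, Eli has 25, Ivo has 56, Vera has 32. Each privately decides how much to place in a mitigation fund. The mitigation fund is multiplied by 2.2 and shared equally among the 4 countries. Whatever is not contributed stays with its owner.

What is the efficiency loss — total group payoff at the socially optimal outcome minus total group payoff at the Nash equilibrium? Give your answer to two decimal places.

168.00 billion dollars

The private return per contributed unit is 2.2/4 = 0.5500 < 1 for every player regardless of endowment, so the Nash equilibrium is zero contribution and the group total is Σ E_j = 27 + 25 + 56 + 32 = 140.
Each contributed unit returns 2.200 to the group, so the social optimum is full contribution by everyone: group total = 2.200 × 140 = 308.00.
Efficiency loss = (2.200 − 1) × 140 = 168.00.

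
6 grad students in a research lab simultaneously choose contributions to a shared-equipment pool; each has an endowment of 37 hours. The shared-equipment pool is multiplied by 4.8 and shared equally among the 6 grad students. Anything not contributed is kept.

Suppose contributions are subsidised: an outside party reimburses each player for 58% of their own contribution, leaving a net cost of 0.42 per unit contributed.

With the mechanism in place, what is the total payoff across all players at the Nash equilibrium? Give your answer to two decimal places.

The effective private return per unit is now (4.8/6) / 0.42 = 1.9048 > 1, so every player's dominant strategy flips to full contribution.
So the Nash equilibrium is full contribution by all 6; the group earns 6 × (37 × 0.58 + 4.8 × 37) = 1194.36.

1194.36 hours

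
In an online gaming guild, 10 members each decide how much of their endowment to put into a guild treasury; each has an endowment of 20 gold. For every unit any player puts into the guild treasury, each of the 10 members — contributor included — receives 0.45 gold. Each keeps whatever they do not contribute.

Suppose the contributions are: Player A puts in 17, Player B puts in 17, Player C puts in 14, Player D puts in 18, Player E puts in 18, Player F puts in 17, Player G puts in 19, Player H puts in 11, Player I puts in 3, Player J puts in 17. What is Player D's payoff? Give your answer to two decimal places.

69.95 gold

Total contributed: 17 + 17 + 14 + 18 + 18 + 17 + 19 + 11 + 3 + 17 = 151.
Each receives 0.45 × 151 = 67.95 from the guild treasury.
Player D keeps 20 − 18 = 2, so Player D's payoff is 2 + 67.95 = 69.95.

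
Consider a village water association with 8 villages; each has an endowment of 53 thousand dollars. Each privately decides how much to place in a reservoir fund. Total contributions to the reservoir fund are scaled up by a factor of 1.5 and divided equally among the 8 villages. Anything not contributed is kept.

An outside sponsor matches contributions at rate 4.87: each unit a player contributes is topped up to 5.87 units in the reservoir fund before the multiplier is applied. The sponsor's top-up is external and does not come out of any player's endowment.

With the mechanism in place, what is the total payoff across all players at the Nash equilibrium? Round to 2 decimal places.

With the mechanism, a contributed unit returns 1.5 × 5.87 / 8 = 1.1006 per unit of net cost to the contributor — now above 1 — so contributing fully is weakly dominant for every player.
So the Nash equilibrium is full contribution by all 8; the group earns 1.5 × 5.87 × 424 = 3733.32.

3733.32 thousand dollars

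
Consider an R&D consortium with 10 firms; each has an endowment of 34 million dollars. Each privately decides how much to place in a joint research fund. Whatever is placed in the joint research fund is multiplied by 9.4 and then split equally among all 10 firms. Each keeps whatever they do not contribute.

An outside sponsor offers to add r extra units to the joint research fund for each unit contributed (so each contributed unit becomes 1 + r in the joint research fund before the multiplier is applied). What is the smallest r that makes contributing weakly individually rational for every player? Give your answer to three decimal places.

With matching at rate r, one contributed unit becomes (1 + r) in the joint research fund and returns 9.4 × (1 + r) / 10 to the contributor.
Setting this equal to 1: 1 + r = 10/9.4 = 1.0638.
So the minimum matching rate is r = 1.0638 − 1 = 0.064.

0.064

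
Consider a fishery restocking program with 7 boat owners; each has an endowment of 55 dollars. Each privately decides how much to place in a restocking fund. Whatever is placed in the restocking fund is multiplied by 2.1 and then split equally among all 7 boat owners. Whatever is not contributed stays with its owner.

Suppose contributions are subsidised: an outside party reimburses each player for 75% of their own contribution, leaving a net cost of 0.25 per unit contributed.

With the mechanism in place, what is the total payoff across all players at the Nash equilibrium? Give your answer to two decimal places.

The effective private return per unit is now (2.1/7) / 0.25 = 1.2000 > 1, so every player's dominant strategy flips to full contribution.
So the Nash equilibrium is full contribution by all 7; the group earns 7 × (55 × 0.75 + 2.1 × 55) = 1097.25.

1097.25 dollars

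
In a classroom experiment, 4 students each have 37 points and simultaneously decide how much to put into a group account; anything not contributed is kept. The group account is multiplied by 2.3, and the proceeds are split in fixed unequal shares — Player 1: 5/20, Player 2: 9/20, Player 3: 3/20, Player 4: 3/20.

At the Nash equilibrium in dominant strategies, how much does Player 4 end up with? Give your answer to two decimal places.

49.77 points

Each unit j contributes comes back to j as 2.3 × (j's share), so j prefers to contribute only if that share exceeds 1/2.3 = 0.4348; otherwise keeping the unit dominates.
The only share above 0.4348 is Player 2's 9/20, contributing 37; the remaining 3 contribute 0. Total contributed: 37.
Player 4 keeps 37 and receives 2.3 × 37 × 3/20 = 12.77 from the group account, for a payoff of 49.77.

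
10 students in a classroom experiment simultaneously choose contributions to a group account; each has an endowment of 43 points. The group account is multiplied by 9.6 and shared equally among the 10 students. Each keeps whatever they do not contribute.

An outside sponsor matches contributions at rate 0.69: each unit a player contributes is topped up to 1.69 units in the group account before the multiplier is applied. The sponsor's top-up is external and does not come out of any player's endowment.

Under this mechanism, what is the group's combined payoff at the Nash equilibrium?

Under the mechanism each unit contributed yields 9.6 × 1.69 / 10 = 1.6224 back to its contributor per unit of net cost, which exceeds 1, making full contribution the dominant choice for everyone.
So the Nash equilibrium is full contribution by all 10; the group earns 9.6 × 1.69 × 430 = 6976.32.

6976.32 points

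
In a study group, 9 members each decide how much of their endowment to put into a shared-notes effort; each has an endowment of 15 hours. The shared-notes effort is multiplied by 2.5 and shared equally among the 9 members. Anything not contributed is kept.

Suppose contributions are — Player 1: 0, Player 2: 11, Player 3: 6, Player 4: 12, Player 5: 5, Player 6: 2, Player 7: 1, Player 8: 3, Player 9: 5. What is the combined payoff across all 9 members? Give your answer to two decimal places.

Total contributed: 0 + 11 + 6 + 12 + 5 + 2 + 1 + 3 + 5 = 45; total kept: 9 × 15 − 45 = 90.
The shared-notes effort pays out 2.5 × 45 = 112.50 in aggregate.
Group total = 90 + 112.50 = 202.50.

202.50 hours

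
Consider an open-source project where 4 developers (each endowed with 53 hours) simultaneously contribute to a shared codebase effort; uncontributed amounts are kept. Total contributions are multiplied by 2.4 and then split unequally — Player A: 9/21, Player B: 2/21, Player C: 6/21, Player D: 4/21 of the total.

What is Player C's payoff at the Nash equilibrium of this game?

89.34 hours

Each unit j contributes comes back to j as 2.4 × (j's share), so j prefers to contribute only if that share exceeds 1/2.4 = 0.4167; otherwise keeping the unit dominates.
The only share above 0.4167 is Player A's 9/21, contributing 53; the remaining 3 contribute 0. Total contributed: 53.
Player C keeps 53 and receives 2.4 × 53 × 6/21 = 36.34 from the shared codebase effort, for a payoff of 89.34.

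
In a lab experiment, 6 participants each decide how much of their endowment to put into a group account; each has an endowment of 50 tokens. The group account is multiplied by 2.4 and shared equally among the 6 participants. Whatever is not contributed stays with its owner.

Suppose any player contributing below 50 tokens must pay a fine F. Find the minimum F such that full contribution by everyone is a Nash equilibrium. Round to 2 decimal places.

30.00 tokens

Given the others contribute fully, the best deviation is to contribute 0 (any partial contribution still incurs the fine and gives up units whose private return 0.4000 is below 1).
Deviating from 50 to 0 saves 50 tokens but forfeits the deviator's share of the drop in the group account: 2.4/6 × 50 = 20.00.
So the deviation gain is 50 − 20.00 = 30.00, and the fine must be at least 30.00 tokens to wipe it out.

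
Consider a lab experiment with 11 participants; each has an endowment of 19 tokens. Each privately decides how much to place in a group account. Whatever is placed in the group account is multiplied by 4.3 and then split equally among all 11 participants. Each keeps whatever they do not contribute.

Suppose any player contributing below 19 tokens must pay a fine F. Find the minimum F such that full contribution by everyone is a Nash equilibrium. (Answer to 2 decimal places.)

11.57 tokens

Given the others contribute fully, the best deviation is to contribute 0 (any partial contribution still incurs the fine and gives up units whose private return 0.3909 is below 1).
Deviating from 19 to 0 saves 19 tokens but forfeits the deviator's share of the drop in the group account: 4.3/11 × 19 = 7.43.
So the deviation gain is 19 − 7.43 = 11.57, and the fine must be at least 11.57 tokens to wipe it out.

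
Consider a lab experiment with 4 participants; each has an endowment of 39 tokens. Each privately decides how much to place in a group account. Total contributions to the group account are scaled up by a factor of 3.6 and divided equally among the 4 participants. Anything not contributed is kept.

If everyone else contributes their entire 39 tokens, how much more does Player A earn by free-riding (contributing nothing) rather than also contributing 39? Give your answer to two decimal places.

Switching from a contribution of 39 to 0 lets Player A keep an extra 39 tokens, but lowers the group account by 39, which costs Player A their own share of that drop: 3.6/4 × 39 = 35.10.
Net gain = 39 − 35.10 = 3.90. The private return per contributed unit (0.9000) is below 1, so free-riding is indeed the best response regardless of what the others do.

3.90 tokens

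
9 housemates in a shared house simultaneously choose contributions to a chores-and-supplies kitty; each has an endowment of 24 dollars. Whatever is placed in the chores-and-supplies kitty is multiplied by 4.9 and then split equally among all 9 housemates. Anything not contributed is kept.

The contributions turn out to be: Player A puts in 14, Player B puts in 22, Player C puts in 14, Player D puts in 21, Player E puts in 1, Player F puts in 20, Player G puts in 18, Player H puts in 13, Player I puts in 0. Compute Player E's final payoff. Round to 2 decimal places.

Total contributed: 14 + 22 + 14 + 21 + 1 + 20 + 18 + 13 + 0 = 123.
Each receives 4.9 × 123 / 9 = 66.97 from the chores-and-supplies kitty.
Player E keeps 24 − 1 = 23, so Player E's payoff is 23 + 66.97 = 89.97.

89.97 dollars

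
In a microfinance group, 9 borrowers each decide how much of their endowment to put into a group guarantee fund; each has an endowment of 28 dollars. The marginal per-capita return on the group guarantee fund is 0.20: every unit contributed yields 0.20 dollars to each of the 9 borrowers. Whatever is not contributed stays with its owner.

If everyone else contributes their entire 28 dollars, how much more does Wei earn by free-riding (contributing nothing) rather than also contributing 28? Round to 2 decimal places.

Switching from a contribution of 28 to 0 lets Wei keep an extra 28 dollars, but lowers the group guarantee fund by 28, which costs Wei their own share of that drop: 0.20 × 28 = 5.60.
Net gain = 28 − 5.60 = 22.40. The private return per contributed unit (0.20) is below 1, so free-riding is indeed the best response regardless of what the others do.

22.40 dollars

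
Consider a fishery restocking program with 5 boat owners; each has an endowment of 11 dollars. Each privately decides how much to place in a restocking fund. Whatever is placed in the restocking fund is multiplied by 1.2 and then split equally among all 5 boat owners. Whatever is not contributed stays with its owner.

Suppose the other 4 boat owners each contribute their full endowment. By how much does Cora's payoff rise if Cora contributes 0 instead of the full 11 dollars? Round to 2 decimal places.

8.36 dollars

Switching from a contribution of 11 to 0 lets Cora keep an extra 11 dollars, but lowers the restocking fund by 11, which costs Cora their own share of that drop: 1.2/5 × 11 = 2.64.
Net gain = 11 − 2.64 = 8.36. The private return per contributed unit (0.2400) is below 1, so free-riding is indeed the best response regardless of what the others do.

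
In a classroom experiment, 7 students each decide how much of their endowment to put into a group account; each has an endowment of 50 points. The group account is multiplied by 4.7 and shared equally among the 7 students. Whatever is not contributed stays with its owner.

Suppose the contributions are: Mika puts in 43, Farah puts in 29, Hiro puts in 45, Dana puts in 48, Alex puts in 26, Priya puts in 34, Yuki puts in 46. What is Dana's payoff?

183.96 points

Total contributed: 43 + 29 + 45 + 48 + 26 + 34 + 46 = 271.
Each receives 4.7 × 271 / 7 = 181.96 from the group account.
Dana keeps 50 − 48 = 2, so Dana's payoff is 2 + 181.96 = 183.96.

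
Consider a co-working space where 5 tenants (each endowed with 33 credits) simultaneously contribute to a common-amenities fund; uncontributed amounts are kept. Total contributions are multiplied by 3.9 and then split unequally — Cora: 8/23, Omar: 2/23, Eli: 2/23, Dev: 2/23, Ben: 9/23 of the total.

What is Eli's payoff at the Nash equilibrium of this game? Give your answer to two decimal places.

55.38 credits

Each unit j contributes comes back to j as 3.9 × (j's share), so j prefers to contribute only if that share exceeds 1/3.9 = 0.2564; otherwise keeping the unit dominates.
Cora and Ben are above the threshold, contributing 33 each; the remaining 3 contribute 0. Total contributed: 66.
Eli keeps 33 and receives 3.9 × 66 × 2/23 = 22.38 from the common-amenities fund, for a payoff of 55.38.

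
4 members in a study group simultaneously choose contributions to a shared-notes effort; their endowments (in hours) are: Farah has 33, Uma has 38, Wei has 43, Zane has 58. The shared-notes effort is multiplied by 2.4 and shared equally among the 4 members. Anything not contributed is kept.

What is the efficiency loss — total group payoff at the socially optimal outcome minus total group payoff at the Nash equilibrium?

240.80 hours

The private return per contributed unit is 2.4/4 = 0.6000 < 1 for every player regardless of endowment, so the Nash equilibrium is zero contribution and the group total is Σ E_j = 33 + 38 + 43 + 58 = 172.
Each contributed unit returns 2.400 to the group, so the social optimum is full contribution by everyone: group total = 2.400 × 172 = 412.80.
Efficiency loss = (2.400 − 1) × 172 = 240.80.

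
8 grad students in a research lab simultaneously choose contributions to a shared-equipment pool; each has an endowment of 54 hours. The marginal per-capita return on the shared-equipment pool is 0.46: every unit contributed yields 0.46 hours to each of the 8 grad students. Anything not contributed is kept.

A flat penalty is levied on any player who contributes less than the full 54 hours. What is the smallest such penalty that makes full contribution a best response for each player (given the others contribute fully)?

29.16 hours

Given the others contribute fully, the best deviation is to contribute 0 (any partial contribution still incurs the fine and gives up units whose private return 0.46 is below 1).
Deviating from 54 to 0 saves 54 hours but forfeits the deviator's share of the drop in the shared-equipment pool: 0.46 × 54 = 24.84.
So the deviation gain is 54 − 24.84 = 29.16, and the fine must be at least 29.16 hours to wipe it out.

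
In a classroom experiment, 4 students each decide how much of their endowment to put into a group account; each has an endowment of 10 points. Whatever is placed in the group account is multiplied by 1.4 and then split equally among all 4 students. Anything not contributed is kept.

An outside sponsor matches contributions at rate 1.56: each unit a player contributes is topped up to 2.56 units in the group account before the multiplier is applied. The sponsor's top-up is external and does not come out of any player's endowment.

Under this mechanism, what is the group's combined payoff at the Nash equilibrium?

Even with the mechanism, each unit contributed returns only 1.4 × 2.56 / 4 = 0.8960 per unit of net cost, so contributing nothing is still dominant.
At the Nash equilibrium no one contributes; group total payoff = 4 × 10 = 40.

40.00 points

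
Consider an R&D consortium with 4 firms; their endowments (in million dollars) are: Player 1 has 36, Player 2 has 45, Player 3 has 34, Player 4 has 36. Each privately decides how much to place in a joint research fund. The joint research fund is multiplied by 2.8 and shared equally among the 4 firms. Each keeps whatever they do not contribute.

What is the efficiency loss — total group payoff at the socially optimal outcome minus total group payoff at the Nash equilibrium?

The private return per contributed unit is 2.8/4 = 0.7000 < 1 for every player regardless of endowment, so the Nash equilibrium is zero contribution and the group total is Σ E_j = 36 + 45 + 34 + 36 = 151.
Each contributed unit returns 2.800 to the group, so the social optimum is full contribution by everyone: group total = 2.800 × 151 = 422.80.
Efficiency loss = (2.800 − 1) × 151 = 271.80.

271.80 million dollars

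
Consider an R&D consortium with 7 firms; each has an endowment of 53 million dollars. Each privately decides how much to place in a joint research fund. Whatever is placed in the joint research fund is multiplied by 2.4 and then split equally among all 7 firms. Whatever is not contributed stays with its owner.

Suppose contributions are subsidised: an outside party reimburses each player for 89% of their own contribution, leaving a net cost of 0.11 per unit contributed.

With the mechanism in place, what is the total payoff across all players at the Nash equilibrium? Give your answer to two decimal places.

1220.59 million dollars

The effective private return per unit is now (2.4/7) / 0.11 = 3.1169 > 1, so every player's dominant strategy flips to full contribution.
At the Nash equilibrium everyone contributes 53. Group total payoff = 7 × (53 × 0.89 + 2.4 × 53) = 1220.59.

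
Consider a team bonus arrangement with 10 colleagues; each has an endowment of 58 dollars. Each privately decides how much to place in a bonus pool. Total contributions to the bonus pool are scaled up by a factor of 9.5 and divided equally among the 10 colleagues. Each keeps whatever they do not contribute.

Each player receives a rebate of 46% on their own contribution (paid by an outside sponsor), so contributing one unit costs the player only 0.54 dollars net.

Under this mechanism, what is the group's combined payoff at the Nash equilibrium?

5776.80 dollars

The effective private return per unit is now (9.5/10) / 0.54 = 1.7593 > 1, so every player's dominant strategy flips to full contribution.
At the Nash equilibrium everyone contributes 58. Group total payoff = 10 × (58 × 0.46 + 9.5 × 58) = 5776.80.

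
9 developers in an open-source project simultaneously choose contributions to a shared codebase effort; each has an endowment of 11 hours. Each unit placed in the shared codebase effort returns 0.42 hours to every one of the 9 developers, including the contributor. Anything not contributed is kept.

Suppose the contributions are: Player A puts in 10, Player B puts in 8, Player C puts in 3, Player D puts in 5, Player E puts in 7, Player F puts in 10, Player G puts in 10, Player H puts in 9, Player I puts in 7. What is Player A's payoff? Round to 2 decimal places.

29.98 hours

Total contributed: 10 + 8 + 3 + 5 + 7 + 10 + 10 + 9 + 7 = 69.
Each receives 0.42 × 69 = 28.98 from the shared codebase effort.
Player A keeps 11 − 10 = 1, so Player A's payoff is 1 + 28.98 = 29.98.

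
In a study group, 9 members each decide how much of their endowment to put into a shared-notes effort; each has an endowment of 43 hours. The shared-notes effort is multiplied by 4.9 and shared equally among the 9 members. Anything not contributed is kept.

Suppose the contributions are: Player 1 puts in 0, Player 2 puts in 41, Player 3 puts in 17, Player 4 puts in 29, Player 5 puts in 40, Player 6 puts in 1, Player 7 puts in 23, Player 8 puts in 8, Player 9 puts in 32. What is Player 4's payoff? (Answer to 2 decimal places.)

Total contributed: 0 + 41 + 17 + 29 + 40 + 1 + 23 + 8 + 32 = 191.
Each receives 4.9 × 191 / 9 = 103.99 from the shared-notes effort.
Player 4 keeps 43 − 29 = 14, so Player 4's payoff is 14 + 103.99 = 117.99.

117.99 hours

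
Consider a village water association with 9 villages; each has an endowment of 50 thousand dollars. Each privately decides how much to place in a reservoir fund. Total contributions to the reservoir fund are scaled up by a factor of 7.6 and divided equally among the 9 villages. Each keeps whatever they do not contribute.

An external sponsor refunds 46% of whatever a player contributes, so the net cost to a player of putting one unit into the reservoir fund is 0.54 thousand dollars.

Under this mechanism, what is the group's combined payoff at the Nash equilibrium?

3627.00 thousand dollars

The effective private return per unit is now (7.6/9) / 0.54 = 1.5638 > 1, so every player's dominant strategy flips to full contribution.
So the Nash equilibrium is full contribution by all 9; the group earns 9 × (50 × 0.46 + 7.6 × 50) = 3627.00.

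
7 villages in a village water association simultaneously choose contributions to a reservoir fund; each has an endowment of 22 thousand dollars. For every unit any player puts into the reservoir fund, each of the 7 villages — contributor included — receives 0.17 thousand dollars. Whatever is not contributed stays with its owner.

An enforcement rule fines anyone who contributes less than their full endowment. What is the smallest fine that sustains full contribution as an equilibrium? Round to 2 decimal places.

Given the others contribute fully, the best deviation is to contribute 0 (any partial contribution still incurs the fine and gives up units whose private return 0.17 is below 1).
Deviating from 22 to 0 saves 22 thousand dollars but forfeits the deviator's share of the drop in the reservoir fund: 0.17 × 22 = 3.74.
So the deviation gain is 22 − 3.74 = 18.26, and the fine must be at least 18.26 thousand dollars to wipe it out.

18.26 thousand dollars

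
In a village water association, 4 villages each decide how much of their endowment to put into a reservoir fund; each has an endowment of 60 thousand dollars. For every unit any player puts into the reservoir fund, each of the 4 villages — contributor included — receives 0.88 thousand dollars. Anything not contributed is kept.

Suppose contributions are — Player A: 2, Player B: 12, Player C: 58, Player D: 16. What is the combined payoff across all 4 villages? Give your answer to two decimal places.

461.76 thousand dollars

Total contributed: 2 + 12 + 58 + 16 = 88; total kept: 4 × 60 − 88 = 152.
The reservoir fund pays out 0.88 × 4 × 88 = 309.76 in aggregate.
Group total = 152 + 309.76 = 461.76.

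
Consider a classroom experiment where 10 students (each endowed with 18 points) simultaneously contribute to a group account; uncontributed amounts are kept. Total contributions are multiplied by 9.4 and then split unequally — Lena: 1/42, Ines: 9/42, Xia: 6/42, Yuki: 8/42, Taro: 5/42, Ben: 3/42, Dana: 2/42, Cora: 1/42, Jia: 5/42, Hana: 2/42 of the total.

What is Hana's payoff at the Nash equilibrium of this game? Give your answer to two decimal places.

Player j's private return per contributed unit is 9.4 × (j's share). Contributing is weakly dominant for j when that share is at least 1/9.4 = 0.1064, and contributing 0 is dominant otherwise.
Ines, Xia, Yuki, Taro and Jia are above the threshold, contributing 18 each; the remaining 5 contribute 0. Total contributed: 90.
Hana keeps 18 and receives 9.4 × 90 × 2/42 = 40.29 from the group account, for a payoff of 58.29.

58.29 points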